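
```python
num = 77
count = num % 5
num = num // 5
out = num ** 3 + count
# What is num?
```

Answer: 15

Derivation:
Trace (tracking num):
num = 77  # -> num = 77
count = num % 5  # -> count = 2
num = num // 5  # -> num = 15
out = num ** 3 + count  # -> out = 3377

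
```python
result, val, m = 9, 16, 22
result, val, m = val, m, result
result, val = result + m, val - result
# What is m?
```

Trace (tracking m):
result, val, m = (9, 16, 22)  # -> result = 9, val = 16, m = 22
result, val, m = (val, m, result)  # -> result = 16, val = 22, m = 9
result, val = (result + m, val - result)  # -> result = 25, val = 6

Answer: 9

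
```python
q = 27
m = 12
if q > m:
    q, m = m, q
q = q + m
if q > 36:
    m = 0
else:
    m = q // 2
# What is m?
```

Trace (tracking m):
q = 27  # -> q = 27
m = 12  # -> m = 12
if q > m:  # condition is True
    q, m = (m, q)  # -> q = 12, m = 27
q = q + m  # -> q = 39
if q > 36:  # condition is True
    m = 0  # -> m = 0

Answer: 0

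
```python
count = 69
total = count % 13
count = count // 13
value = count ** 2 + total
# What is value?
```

Trace (tracking value):
count = 69  # -> count = 69
total = count % 13  # -> total = 4
count = count // 13  # -> count = 5
value = count ** 2 + total  # -> value = 29

Answer: 29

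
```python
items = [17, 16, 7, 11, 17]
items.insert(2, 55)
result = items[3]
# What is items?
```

Trace (tracking items):
items = [17, 16, 7, 11, 17]  # -> items = [17, 16, 7, 11, 17]
items.insert(2, 55)  # -> items = [17, 16, 55, 7, 11, 17]
result = items[3]  # -> result = 7

Answer: [17, 16, 55, 7, 11, 17]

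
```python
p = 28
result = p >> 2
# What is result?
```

Trace (tracking result):
p = 28  # -> p = 28
result = p >> 2  # -> result = 7

Answer: 7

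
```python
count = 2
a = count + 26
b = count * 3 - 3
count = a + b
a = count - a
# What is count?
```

Trace (tracking count):
count = 2  # -> count = 2
a = count + 26  # -> a = 28
b = count * 3 - 3  # -> b = 3
count = a + b  # -> count = 31
a = count - a  # -> a = 3

Answer: 31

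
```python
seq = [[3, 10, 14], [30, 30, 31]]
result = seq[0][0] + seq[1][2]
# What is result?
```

Answer: 34

Derivation:
Trace (tracking result):
seq = [[3, 10, 14], [30, 30, 31]]  # -> seq = [[3, 10, 14], [30, 30, 31]]
result = seq[0][0] + seq[1][2]  # -> result = 34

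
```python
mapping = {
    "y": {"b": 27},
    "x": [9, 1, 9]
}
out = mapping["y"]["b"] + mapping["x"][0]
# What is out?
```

Trace (tracking out):
mapping = {'y': {'b': 27}, 'x': [9, 1, 9]}  # -> mapping = {'y': {'b': 27}, 'x': [9, 1, 9]}
out = mapping['y']['b'] + mapping['x'][0]  # -> out = 36

Answer: 36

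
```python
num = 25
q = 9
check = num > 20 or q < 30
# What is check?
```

Trace (tracking check):
num = 25  # -> num = 25
q = 9  # -> q = 9
check = num > 20 or q < 30  # -> check = True

Answer: True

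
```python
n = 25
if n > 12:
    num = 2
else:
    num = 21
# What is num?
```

Trace (tracking num):
n = 25  # -> n = 25
if n > 12:  # condition is True
    num = 2  # -> num = 2

Answer: 2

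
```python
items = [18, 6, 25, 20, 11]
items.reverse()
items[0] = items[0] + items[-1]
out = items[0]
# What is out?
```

Answer: 29

Derivation:
Trace (tracking out):
items = [18, 6, 25, 20, 11]  # -> items = [18, 6, 25, 20, 11]
items.reverse()  # -> items = [11, 20, 25, 6, 18]
items[0] = items[0] + items[-1]  # -> items = [29, 20, 25, 6, 18]
out = items[0]  # -> out = 29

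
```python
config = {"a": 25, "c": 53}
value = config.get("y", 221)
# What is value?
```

Trace (tracking value):
config = {'a': 25, 'c': 53}  # -> config = {'a': 25, 'c': 53}
value = config.get('y', 221)  # -> value = 221

Answer: 221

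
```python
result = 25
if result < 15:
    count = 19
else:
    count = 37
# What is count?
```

Trace (tracking count):
result = 25  # -> result = 25
if result < 15:  # condition is False
else:
    count = 37  # -> count = 37

Answer: 37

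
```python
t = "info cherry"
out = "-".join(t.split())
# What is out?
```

Answer: 'info-cherry'

Derivation:
Trace (tracking out):
t = 'info cherry'  # -> t = 'info cherry'
out = '-'.join(t.split())  # -> out = 'info-cherry'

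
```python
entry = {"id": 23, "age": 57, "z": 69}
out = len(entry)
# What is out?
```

Trace (tracking out):
entry = {'id': 23, 'age': 57, 'z': 69}  # -> entry = {'id': 23, 'age': 57, 'z': 69}
out = len(entry)  # -> out = 3

Answer: 3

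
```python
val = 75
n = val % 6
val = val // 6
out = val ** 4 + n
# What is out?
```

Answer: 20739

Derivation:
Trace (tracking out):
val = 75  # -> val = 75
n = val % 6  # -> n = 3
val = val // 6  # -> val = 12
out = val ** 4 + n  # -> out = 20739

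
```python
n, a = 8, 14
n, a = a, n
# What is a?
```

Trace (tracking a):
n, a = (8, 14)  # -> n = 8, a = 14
n, a = (a, n)  # -> n = 14, a = 8

Answer: 8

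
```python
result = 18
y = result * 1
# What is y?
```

Answer: 18

Derivation:
Trace (tracking y):
result = 18  # -> result = 18
y = result * 1  # -> y = 18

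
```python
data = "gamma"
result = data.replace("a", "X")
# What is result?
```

Trace (tracking result):
data = 'gamma'  # -> data = 'gamma'
result = data.replace('a', 'X')  # -> result = 'gXmmX'

Answer: 'gXmmX'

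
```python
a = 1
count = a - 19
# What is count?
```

Answer: -18

Derivation:
Trace (tracking count):
a = 1  # -> a = 1
count = a - 19  # -> count = -18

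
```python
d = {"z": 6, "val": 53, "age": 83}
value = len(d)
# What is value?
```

Answer: 3

Derivation:
Trace (tracking value):
d = {'z': 6, 'val': 53, 'age': 83}  # -> d = {'z': 6, 'val': 53, 'age': 83}
value = len(d)  # -> value = 3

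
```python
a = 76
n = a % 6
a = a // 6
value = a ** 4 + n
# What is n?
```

Trace (tracking n):
a = 76  # -> a = 76
n = a % 6  # -> n = 4
a = a // 6  # -> a = 12
value = a ** 4 + n  # -> value = 20740

Answer: 4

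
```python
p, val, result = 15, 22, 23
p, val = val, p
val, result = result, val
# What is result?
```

Trace (tracking result):
p, val, result = (15, 22, 23)  # -> p = 15, val = 22, result = 23
p, val = (val, p)  # -> p = 22, val = 15
val, result = (result, val)  # -> val = 23, result = 15

Answer: 15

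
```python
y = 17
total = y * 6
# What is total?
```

Trace (tracking total):
y = 17  # -> y = 17
total = y * 6  # -> total = 102

Answer: 102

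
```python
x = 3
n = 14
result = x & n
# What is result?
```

Answer: 2

Derivation:
Trace (tracking result):
x = 3  # -> x = 3
n = 14  # -> n = 14
result = x & n  # -> result = 2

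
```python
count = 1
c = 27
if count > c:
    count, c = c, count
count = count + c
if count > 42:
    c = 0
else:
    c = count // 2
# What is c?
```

Answer: 14

Derivation:
Trace (tracking c):
count = 1  # -> count = 1
c = 27  # -> c = 27
if count > c:  # condition is False
count = count + c  # -> count = 28
if count > 42:  # condition is False
else:
    c = count // 2  # -> c = 14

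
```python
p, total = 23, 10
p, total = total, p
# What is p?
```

Trace (tracking p):
p, total = (23, 10)  # -> p = 23, total = 10
p, total = (total, p)  # -> p = 10, total = 23

Answer: 10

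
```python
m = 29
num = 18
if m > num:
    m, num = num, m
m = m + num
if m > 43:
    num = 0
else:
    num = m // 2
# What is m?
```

Answer: 47

Derivation:
Trace (tracking m):
m = 29  # -> m = 29
num = 18  # -> num = 18
if m > num:  # condition is True
    m, num = (num, m)  # -> m = 18, num = 29
m = m + num  # -> m = 47
if m > 43:  # condition is True
    num = 0  # -> num = 0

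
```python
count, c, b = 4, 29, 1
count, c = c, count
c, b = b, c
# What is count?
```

Answer: 29

Derivation:
Trace (tracking count):
count, c, b = (4, 29, 1)  # -> count = 4, c = 29, b = 1
count, c = (c, count)  # -> count = 29, c = 4
c, b = (b, c)  # -> c = 1, b = 4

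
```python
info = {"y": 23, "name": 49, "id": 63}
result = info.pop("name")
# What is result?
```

Trace (tracking result):
info = {'y': 23, 'name': 49, 'id': 63}  # -> info = {'y': 23, 'name': 49, 'id': 63}
result = info.pop('name')  # -> result = 49

Answer: 49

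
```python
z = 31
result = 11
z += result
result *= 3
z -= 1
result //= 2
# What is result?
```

Answer: 16

Derivation:
Trace (tracking result):
z = 31  # -> z = 31
result = 11  # -> result = 11
z += result  # -> z = 42
result *= 3  # -> result = 33
z -= 1  # -> z = 41
result //= 2  # -> result = 16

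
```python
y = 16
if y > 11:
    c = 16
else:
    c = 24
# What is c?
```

Trace (tracking c):
y = 16  # -> y = 16
if y > 11:  # condition is True
    c = 16  # -> c = 16

Answer: 16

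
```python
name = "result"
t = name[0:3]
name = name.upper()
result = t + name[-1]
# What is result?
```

Trace (tracking result):
name = 'result'  # -> name = 'result'
t = name[0:3]  # -> t = 'res'
name = name.upper()  # -> name = 'RESULT'
result = t + name[-1]  # -> result = 'resT'

Answer: 'resT'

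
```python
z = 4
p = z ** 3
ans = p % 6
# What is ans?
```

Answer: 4

Derivation:
Trace (tracking ans):
z = 4  # -> z = 4
p = z ** 3  # -> p = 64
ans = p % 6  # -> ans = 4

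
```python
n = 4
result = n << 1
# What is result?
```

Trace (tracking result):
n = 4  # -> n = 4
result = n << 1  # -> result = 8

Answer: 8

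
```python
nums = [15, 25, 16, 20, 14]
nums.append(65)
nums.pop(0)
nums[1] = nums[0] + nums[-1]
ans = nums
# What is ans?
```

Answer: [25, 90, 20, 14, 65]

Derivation:
Trace (tracking ans):
nums = [15, 25, 16, 20, 14]  # -> nums = [15, 25, 16, 20, 14]
nums.append(65)  # -> nums = [15, 25, 16, 20, 14, 65]
nums.pop(0)  # -> nums = [25, 16, 20, 14, 65]
nums[1] = nums[0] + nums[-1]  # -> nums = [25, 90, 20, 14, 65]
ans = nums  # -> ans = [25, 90, 20, 14, 65]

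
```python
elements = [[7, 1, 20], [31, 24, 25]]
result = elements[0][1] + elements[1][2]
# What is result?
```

Answer: 26

Derivation:
Trace (tracking result):
elements = [[7, 1, 20], [31, 24, 25]]  # -> elements = [[7, 1, 20], [31, 24, 25]]
result = elements[0][1] + elements[1][2]  # -> result = 26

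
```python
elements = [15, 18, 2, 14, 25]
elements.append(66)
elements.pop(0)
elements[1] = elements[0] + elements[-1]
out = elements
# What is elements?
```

Trace (tracking elements):
elements = [15, 18, 2, 14, 25]  # -> elements = [15, 18, 2, 14, 25]
elements.append(66)  # -> elements = [15, 18, 2, 14, 25, 66]
elements.pop(0)  # -> elements = [18, 2, 14, 25, 66]
elements[1] = elements[0] + elements[-1]  # -> elements = [18, 84, 14, 25, 66]
out = elements  # -> out = [18, 84, 14, 25, 66]

Answer: [18, 84, 14, 25, 66]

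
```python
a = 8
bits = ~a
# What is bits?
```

Trace (tracking bits):
a = 8  # -> a = 8
bits = ~a  # -> bits = -9

Answer: -9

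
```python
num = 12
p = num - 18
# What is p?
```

Answer: -6

Derivation:
Trace (tracking p):
num = 12  # -> num = 12
p = num - 18  # -> p = -6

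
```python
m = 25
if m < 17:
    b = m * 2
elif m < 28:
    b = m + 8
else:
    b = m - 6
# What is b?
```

Answer: 33

Derivation:
Trace (tracking b):
m = 25  # -> m = 25
if m < 17:  # condition is False
elif m < 28:  # condition is True
    b = m + 8  # -> b = 33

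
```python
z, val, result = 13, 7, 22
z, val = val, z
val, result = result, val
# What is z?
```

Answer: 7

Derivation:
Trace (tracking z):
z, val, result = (13, 7, 22)  # -> z = 13, val = 7, result = 22
z, val = (val, z)  # -> z = 7, val = 13
val, result = (result, val)  # -> val = 22, result = 13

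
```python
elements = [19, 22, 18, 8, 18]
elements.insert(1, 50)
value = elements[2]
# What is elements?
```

Trace (tracking elements):
elements = [19, 22, 18, 8, 18]  # -> elements = [19, 22, 18, 8, 18]
elements.insert(1, 50)  # -> elements = [19, 50, 22, 18, 8, 18]
value = elements[2]  # -> value = 22

Answer: [19, 50, 22, 18, 8, 18]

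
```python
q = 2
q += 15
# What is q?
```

Trace (tracking q):
q = 2  # -> q = 2
q += 15  # -> q = 17

Answer: 17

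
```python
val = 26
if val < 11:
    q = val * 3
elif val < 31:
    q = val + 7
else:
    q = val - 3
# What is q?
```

Answer: 33

Derivation:
Trace (tracking q):
val = 26  # -> val = 26
if val < 11:  # condition is False
elif val < 31:  # condition is True
    q = val + 7  # -> q = 33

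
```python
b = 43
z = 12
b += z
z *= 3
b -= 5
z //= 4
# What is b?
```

Answer: 50

Derivation:
Trace (tracking b):
b = 43  # -> b = 43
z = 12  # -> z = 12
b += z  # -> b = 55
z *= 3  # -> z = 36
b -= 5  # -> b = 50
z //= 4  # -> z = 9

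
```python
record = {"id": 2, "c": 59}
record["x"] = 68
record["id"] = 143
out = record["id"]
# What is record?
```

Answer: {'id': 143, 'c': 59, 'x': 68}

Derivation:
Trace (tracking record):
record = {'id': 2, 'c': 59}  # -> record = {'id': 2, 'c': 59}
record['x'] = 68  # -> record = {'id': 2, 'c': 59, 'x': 68}
record['id'] = 143  # -> record = {'id': 143, 'c': 59, 'x': 68}
out = record['id']  # -> out = 143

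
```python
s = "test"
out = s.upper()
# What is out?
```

Answer: 'TEST'

Derivation:
Trace (tracking out):
s = 'test'  # -> s = 'test'
out = s.upper()  # -> out = 'TEST'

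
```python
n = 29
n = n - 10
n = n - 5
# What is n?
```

Trace (tracking n):
n = 29  # -> n = 29
n = n - 10  # -> n = 19
n = n - 5  # -> n = 14

Answer: 14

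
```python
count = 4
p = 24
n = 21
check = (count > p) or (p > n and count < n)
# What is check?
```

Trace (tracking check):
count = 4  # -> count = 4
p = 24  # -> p = 24
n = 21  # -> n = 21
check = count > p or (p > n and count < n)  # -> check = True

Answer: True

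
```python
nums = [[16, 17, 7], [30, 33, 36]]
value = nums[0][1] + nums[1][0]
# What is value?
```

Trace (tracking value):
nums = [[16, 17, 7], [30, 33, 36]]  # -> nums = [[16, 17, 7], [30, 33, 36]]
value = nums[0][1] + nums[1][0]  # -> value = 47

Answer: 47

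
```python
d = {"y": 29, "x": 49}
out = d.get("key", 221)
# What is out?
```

Trace (tracking out):
d = {'y': 29, 'x': 49}  # -> d = {'y': 29, 'x': 49}
out = d.get('key', 221)  # -> out = 221

Answer: 221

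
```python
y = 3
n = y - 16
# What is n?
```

Trace (tracking n):
y = 3  # -> y = 3
n = y - 16  # -> n = -13

Answer: -13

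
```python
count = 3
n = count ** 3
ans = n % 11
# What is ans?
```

Answer: 5

Derivation:
Trace (tracking ans):
count = 3  # -> count = 3
n = count ** 3  # -> n = 27
ans = n % 11  # -> ans = 5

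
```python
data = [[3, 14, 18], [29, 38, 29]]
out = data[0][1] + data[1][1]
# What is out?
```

Trace (tracking out):
data = [[3, 14, 18], [29, 38, 29]]  # -> data = [[3, 14, 18], [29, 38, 29]]
out = data[0][1] + data[1][1]  # -> out = 52

Answer: 52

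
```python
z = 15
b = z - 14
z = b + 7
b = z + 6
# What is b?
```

Answer: 14

Derivation:
Trace (tracking b):
z = 15  # -> z = 15
b = z - 14  # -> b = 1
z = b + 7  # -> z = 8
b = z + 6  # -> b = 14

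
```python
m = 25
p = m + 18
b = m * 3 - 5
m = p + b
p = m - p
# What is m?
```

Answer: 113

Derivation:
Trace (tracking m):
m = 25  # -> m = 25
p = m + 18  # -> p = 43
b = m * 3 - 5  # -> b = 70
m = p + b  # -> m = 113
p = m - p  # -> p = 70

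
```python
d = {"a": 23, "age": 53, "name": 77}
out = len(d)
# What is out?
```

Trace (tracking out):
d = {'a': 23, 'age': 53, 'name': 77}  # -> d = {'a': 23, 'age': 53, 'name': 77}
out = len(d)  # -> out = 3

Answer: 3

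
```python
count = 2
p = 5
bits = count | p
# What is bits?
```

Trace (tracking bits):
count = 2  # -> count = 2
p = 5  # -> p = 5
bits = count | p  # -> bits = 7

Answer: 7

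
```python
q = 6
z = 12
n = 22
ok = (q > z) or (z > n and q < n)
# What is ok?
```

Trace (tracking ok):
q = 6  # -> q = 6
z = 12  # -> z = 12
n = 22  # -> n = 22
ok = q > z or (z > n and q < n)  # -> ok = False

Answer: False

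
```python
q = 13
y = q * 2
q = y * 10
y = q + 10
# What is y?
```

Trace (tracking y):
q = 13  # -> q = 13
y = q * 2  # -> y = 26
q = y * 10  # -> q = 260
y = q + 10  # -> y = 270

Answer: 270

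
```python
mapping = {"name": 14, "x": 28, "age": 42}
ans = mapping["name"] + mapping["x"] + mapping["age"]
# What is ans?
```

Answer: 84

Derivation:
Trace (tracking ans):
mapping = {'name': 14, 'x': 28, 'age': 42}  # -> mapping = {'name': 14, 'x': 28, 'age': 42}
ans = mapping['name'] + mapping['x'] + mapping['age']  # -> ans = 84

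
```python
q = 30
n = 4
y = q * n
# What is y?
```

Answer: 120

Derivation:
Trace (tracking y):
q = 30  # -> q = 30
n = 4  # -> n = 4
y = q * n  # -> y = 120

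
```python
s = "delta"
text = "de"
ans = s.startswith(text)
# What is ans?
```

Trace (tracking ans):
s = 'delta'  # -> s = 'delta'
text = 'de'  # -> text = 'de'
ans = s.startswith(text)  # -> ans = True

Answer: True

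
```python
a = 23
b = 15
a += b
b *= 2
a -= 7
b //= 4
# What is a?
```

Answer: 31

Derivation:
Trace (tracking a):
a = 23  # -> a = 23
b = 15  # -> b = 15
a += b  # -> a = 38
b *= 2  # -> b = 30
a -= 7  # -> a = 31
b //= 4  # -> b = 7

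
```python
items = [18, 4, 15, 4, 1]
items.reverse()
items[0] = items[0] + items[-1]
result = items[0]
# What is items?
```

Answer: [19, 4, 15, 4, 18]

Derivation:
Trace (tracking items):
items = [18, 4, 15, 4, 1]  # -> items = [18, 4, 15, 4, 1]
items.reverse()  # -> items = [1, 4, 15, 4, 18]
items[0] = items[0] + items[-1]  # -> items = [19, 4, 15, 4, 18]
result = items[0]  # -> result = 19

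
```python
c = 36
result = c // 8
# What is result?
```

Trace (tracking result):
c = 36  # -> c = 36
result = c // 8  # -> result = 4

Answer: 4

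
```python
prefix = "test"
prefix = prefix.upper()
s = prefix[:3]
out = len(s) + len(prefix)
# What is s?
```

Trace (tracking s):
prefix = 'test'  # -> prefix = 'test'
prefix = prefix.upper()  # -> prefix = 'TEST'
s = prefix[:3]  # -> s = 'TES'
out = len(s) + len(prefix)  # -> out = 7

Answer: 'TES'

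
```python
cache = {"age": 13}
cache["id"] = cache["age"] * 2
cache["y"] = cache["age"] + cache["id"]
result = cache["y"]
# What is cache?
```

Trace (tracking cache):
cache = {'age': 13}  # -> cache = {'age': 13}
cache['id'] = cache['age'] * 2  # -> cache = {'age': 13, 'id': 26}
cache['y'] = cache['age'] + cache['id']  # -> cache = {'age': 13, 'id': 26, 'y': 39}
result = cache['y']  # -> result = 39

Answer: {'age': 13, 'id': 26, 'y': 39}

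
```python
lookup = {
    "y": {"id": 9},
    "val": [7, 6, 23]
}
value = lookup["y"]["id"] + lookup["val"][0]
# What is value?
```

Answer: 16

Derivation:
Trace (tracking value):
lookup = {'y': {'id': 9}, 'val': [7, 6, 23]}  # -> lookup = {'y': {'id': 9}, 'val': [7, 6, 23]}
value = lookup['y']['id'] + lookup['val'][0]  # -> value = 16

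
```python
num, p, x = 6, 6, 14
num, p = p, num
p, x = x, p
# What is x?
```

Answer: 6

Derivation:
Trace (tracking x):
num, p, x = (6, 6, 14)  # -> num = 6, p = 6, x = 14
num, p = (p, num)  # -> num = 6, p = 6
p, x = (x, p)  # -> p = 14, x = 6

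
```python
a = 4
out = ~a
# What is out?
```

Answer: -5

Derivation:
Trace (tracking out):
a = 4  # -> a = 4
out = ~a  # -> out = -5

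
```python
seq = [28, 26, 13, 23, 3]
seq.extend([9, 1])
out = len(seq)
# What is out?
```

Answer: 7

Derivation:
Trace (tracking out):
seq = [28, 26, 13, 23, 3]  # -> seq = [28, 26, 13, 23, 3]
seq.extend([9, 1])  # -> seq = [28, 26, 13, 23, 3, 9, 1]
out = len(seq)  # -> out = 7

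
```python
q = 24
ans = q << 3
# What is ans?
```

Trace (tracking ans):
q = 24  # -> q = 24
ans = q << 3  # -> ans = 192

Answer: 192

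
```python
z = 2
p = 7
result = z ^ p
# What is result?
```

Trace (tracking result):
z = 2  # -> z = 2
p = 7  # -> p = 7
result = z ^ p  # -> result = 5

Answer: 5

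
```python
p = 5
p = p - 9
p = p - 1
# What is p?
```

Trace (tracking p):
p = 5  # -> p = 5
p = p - 9  # -> p = -4
p = p - 1  # -> p = -5

Answer: -5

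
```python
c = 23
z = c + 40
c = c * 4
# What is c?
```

Trace (tracking c):
c = 23  # -> c = 23
z = c + 40  # -> z = 63
c = c * 4  # -> c = 92

Answer: 92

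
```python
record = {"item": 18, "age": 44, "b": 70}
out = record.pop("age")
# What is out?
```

Answer: 44

Derivation:
Trace (tracking out):
record = {'item': 18, 'age': 44, 'b': 70}  # -> record = {'item': 18, 'age': 44, 'b': 70}
out = record.pop('age')  # -> out = 44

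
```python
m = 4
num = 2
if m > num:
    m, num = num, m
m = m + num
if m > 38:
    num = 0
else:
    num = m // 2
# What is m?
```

Trace (tracking m):
m = 4  # -> m = 4
num = 2  # -> num = 2
if m > num:  # condition is True
    m, num = (num, m)  # -> m = 2, num = 4
m = m + num  # -> m = 6
if m > 38:  # condition is False
else:
    num = m // 2  # -> num = 3

Answer: 6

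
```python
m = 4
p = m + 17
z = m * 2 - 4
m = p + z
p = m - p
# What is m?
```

Trace (tracking m):
m = 4  # -> m = 4
p = m + 17  # -> p = 21
z = m * 2 - 4  # -> z = 4
m = p + z  # -> m = 25
p = m - p  # -> p = 4

Answer: 25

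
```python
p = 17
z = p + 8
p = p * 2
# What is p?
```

Trace (tracking p):
p = 17  # -> p = 17
z = p + 8  # -> z = 25
p = p * 2  # -> p = 34

Answer: 34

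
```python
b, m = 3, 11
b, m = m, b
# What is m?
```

Answer: 3

Derivation:
Trace (tracking m):
b, m = (3, 11)  # -> b = 3, m = 11
b, m = (m, b)  # -> b = 11, m = 3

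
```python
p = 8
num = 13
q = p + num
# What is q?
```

Trace (tracking q):
p = 8  # -> p = 8
num = 13  # -> num = 13
q = p + num  # -> q = 21

Answer: 21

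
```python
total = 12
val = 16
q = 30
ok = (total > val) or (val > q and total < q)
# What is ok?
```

Answer: False

Derivation:
Trace (tracking ok):
total = 12  # -> total = 12
val = 16  # -> val = 16
q = 30  # -> q = 30
ok = total > val or (val > q and total < q)  # -> ok = False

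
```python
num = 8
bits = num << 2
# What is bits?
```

Answer: 32

Derivation:
Trace (tracking bits):
num = 8  # -> num = 8
bits = num << 2  # -> bits = 32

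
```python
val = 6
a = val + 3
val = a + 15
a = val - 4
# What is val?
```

Answer: 24

Derivation:
Trace (tracking val):
val = 6  # -> val = 6
a = val + 3  # -> a = 9
val = a + 15  # -> val = 24
a = val - 4  # -> a = 20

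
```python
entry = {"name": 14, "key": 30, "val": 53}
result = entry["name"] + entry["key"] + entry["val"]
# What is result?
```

Answer: 97

Derivation:
Trace (tracking result):
entry = {'name': 14, 'key': 30, 'val': 53}  # -> entry = {'name': 14, 'key': 30, 'val': 53}
result = entry['name'] + entry['key'] + entry['val']  # -> result = 97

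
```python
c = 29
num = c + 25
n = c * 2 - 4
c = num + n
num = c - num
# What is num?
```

Trace (tracking num):
c = 29  # -> c = 29
num = c + 25  # -> num = 54
n = c * 2 - 4  # -> n = 54
c = num + n  # -> c = 108
num = c - num  # -> num = 54

Answer: 54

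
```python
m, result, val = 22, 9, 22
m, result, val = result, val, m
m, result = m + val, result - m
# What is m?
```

Answer: 31

Derivation:
Trace (tracking m):
m, result, val = (22, 9, 22)  # -> m = 22, result = 9, val = 22
m, result, val = (result, val, m)  # -> m = 9, result = 22, val = 22
m, result = (m + val, result - m)  # -> m = 31, result = 13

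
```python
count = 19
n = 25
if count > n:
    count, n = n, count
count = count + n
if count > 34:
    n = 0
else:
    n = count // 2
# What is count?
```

Answer: 44

Derivation:
Trace (tracking count):
count = 19  # -> count = 19
n = 25  # -> n = 25
if count > n:  # condition is False
count = count + n  # -> count = 44
if count > 34:  # condition is True
    n = 0  # -> n = 0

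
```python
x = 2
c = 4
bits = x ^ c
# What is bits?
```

Answer: 6

Derivation:
Trace (tracking bits):
x = 2  # -> x = 2
c = 4  # -> c = 4
bits = x ^ c  # -> bits = 6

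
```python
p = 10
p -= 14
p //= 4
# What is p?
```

Answer: -1

Derivation:
Trace (tracking p):
p = 10  # -> p = 10
p -= 14  # -> p = -4
p //= 4  # -> p = -1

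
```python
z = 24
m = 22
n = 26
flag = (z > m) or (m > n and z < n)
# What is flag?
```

Answer: True

Derivation:
Trace (tracking flag):
z = 24  # -> z = 24
m = 22  # -> m = 22
n = 26  # -> n = 26
flag = z > m or (m > n and z < n)  # -> flag = True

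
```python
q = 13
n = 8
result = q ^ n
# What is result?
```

Answer: 5

Derivation:
Trace (tracking result):
q = 13  # -> q = 13
n = 8  # -> n = 8
result = q ^ n  # -> result = 5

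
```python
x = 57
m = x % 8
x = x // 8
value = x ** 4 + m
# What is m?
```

Trace (tracking m):
x = 57  # -> x = 57
m = x % 8  # -> m = 1
x = x // 8  # -> x = 7
value = x ** 4 + m  # -> value = 2402

Answer: 1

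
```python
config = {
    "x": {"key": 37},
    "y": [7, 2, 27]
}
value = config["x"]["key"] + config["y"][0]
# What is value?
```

Trace (tracking value):
config = {'x': {'key': 37}, 'y': [7, 2, 27]}  # -> config = {'x': {'key': 37}, 'y': [7, 2, 27]}
value = config['x']['key'] + config['y'][0]  # -> value = 44

Answer: 44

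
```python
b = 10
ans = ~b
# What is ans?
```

Answer: -11

Derivation:
Trace (tracking ans):
b = 10  # -> b = 10
ans = ~b  # -> ans = -11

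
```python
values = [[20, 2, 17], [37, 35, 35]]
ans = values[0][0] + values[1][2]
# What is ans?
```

Answer: 55

Derivation:
Trace (tracking ans):
values = [[20, 2, 17], [37, 35, 35]]  # -> values = [[20, 2, 17], [37, 35, 35]]
ans = values[0][0] + values[1][2]  # -> ans = 55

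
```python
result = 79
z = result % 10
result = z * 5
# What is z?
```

Answer: 9

Derivation:
Trace (tracking z):
result = 79  # -> result = 79
z = result % 10  # -> z = 9
result = z * 5  # -> result = 45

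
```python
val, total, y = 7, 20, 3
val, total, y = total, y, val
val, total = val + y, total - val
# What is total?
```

Trace (tracking total):
val, total, y = (7, 20, 3)  # -> val = 7, total = 20, y = 3
val, total, y = (total, y, val)  # -> val = 20, total = 3, y = 7
val, total = (val + y, total - val)  # -> val = 27, total = -17

Answer: -17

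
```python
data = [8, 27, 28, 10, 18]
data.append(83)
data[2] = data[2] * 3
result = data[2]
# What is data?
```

Trace (tracking data):
data = [8, 27, 28, 10, 18]  # -> data = [8, 27, 28, 10, 18]
data.append(83)  # -> data = [8, 27, 28, 10, 18, 83]
data[2] = data[2] * 3  # -> data = [8, 27, 84, 10, 18, 83]
result = data[2]  # -> result = 84

Answer: [8, 27, 84, 10, 18, 83]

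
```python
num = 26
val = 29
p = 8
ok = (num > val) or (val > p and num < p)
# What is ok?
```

Answer: False

Derivation:
Trace (tracking ok):
num = 26  # -> num = 26
val = 29  # -> val = 29
p = 8  # -> p = 8
ok = num > val or (val > p and num < p)  # -> ok = False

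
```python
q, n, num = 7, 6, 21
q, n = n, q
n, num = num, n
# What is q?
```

Trace (tracking q):
q, n, num = (7, 6, 21)  # -> q = 7, n = 6, num = 21
q, n = (n, q)  # -> q = 6, n = 7
n, num = (num, n)  # -> n = 21, num = 7

Answer: 6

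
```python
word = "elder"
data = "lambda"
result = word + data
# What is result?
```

Trace (tracking result):
word = 'elder'  # -> word = 'elder'
data = 'lambda'  # -> data = 'lambda'
result = word + data  # -> result = 'elderlambda'

Answer: 'elderlambda'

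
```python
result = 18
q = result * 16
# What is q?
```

Trace (tracking q):
result = 18  # -> result = 18
q = result * 16  # -> q = 288

Answer: 288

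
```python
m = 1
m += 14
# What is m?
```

Trace (tracking m):
m = 1  # -> m = 1
m += 14  # -> m = 15

Answer: 15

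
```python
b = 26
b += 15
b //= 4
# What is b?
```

Answer: 10

Derivation:
Trace (tracking b):
b = 26  # -> b = 26
b += 15  # -> b = 41
b //= 4  # -> b = 10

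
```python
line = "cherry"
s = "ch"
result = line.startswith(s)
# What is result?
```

Answer: True

Derivation:
Trace (tracking result):
line = 'cherry'  # -> line = 'cherry'
s = 'ch'  # -> s = 'ch'
result = line.startswith(s)  # -> result = True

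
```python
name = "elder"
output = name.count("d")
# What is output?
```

Trace (tracking output):
name = 'elder'  # -> name = 'elder'
output = name.count('d')  # -> output = 1

Answer: 1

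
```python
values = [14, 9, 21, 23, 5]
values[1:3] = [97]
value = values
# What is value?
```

Answer: [14, 97, 23, 5]

Derivation:
Trace (tracking value):
values = [14, 9, 21, 23, 5]  # -> values = [14, 9, 21, 23, 5]
values[1:3] = [97]  # -> values = [14, 97, 23, 5]
value = values  # -> value = [14, 97, 23, 5]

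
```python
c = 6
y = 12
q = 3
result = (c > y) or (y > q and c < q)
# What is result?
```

Answer: False

Derivation:
Trace (tracking result):
c = 6  # -> c = 6
y = 12  # -> y = 12
q = 3  # -> q = 3
result = c > y or (y > q and c < q)  # -> result = False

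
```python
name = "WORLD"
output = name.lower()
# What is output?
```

Trace (tracking output):
name = 'WORLD'  # -> name = 'WORLD'
output = name.lower()  # -> output = 'world'

Answer: 'world'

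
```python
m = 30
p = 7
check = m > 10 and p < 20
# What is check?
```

Trace (tracking check):
m = 30  # -> m = 30
p = 7  # -> p = 7
check = m > 10 and p < 20  # -> check = True

Answer: True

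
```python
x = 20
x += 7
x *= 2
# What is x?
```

Trace (tracking x):
x = 20  # -> x = 20
x += 7  # -> x = 27
x *= 2  # -> x = 54

Answer: 54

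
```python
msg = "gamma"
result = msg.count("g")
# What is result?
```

Trace (tracking result):
msg = 'gamma'  # -> msg = 'gamma'
result = msg.count('g')  # -> result = 1

Answer: 1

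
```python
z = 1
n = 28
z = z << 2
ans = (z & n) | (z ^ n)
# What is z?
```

Answer: 4

Derivation:
Trace (tracking z):
z = 1  # -> z = 1
n = 28  # -> n = 28
z = z << 2  # -> z = 4
ans = z & n | z ^ n  # -> ans = 28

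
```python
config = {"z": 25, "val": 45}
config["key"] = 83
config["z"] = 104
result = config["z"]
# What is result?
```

Answer: 104

Derivation:
Trace (tracking result):
config = {'z': 25, 'val': 45}  # -> config = {'z': 25, 'val': 45}
config['key'] = 83  # -> config = {'z': 25, 'val': 45, 'key': 83}
config['z'] = 104  # -> config = {'z': 104, 'val': 45, 'key': 83}
result = config['z']  # -> result = 104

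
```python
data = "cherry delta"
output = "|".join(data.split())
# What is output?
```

Trace (tracking output):
data = 'cherry delta'  # -> data = 'cherry delta'
output = '|'.join(data.split())  # -> output = 'cherry|delta'

Answer: 'cherry|delta'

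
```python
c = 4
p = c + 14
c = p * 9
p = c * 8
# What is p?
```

Trace (tracking p):
c = 4  # -> c = 4
p = c + 14  # -> p = 18
c = p * 9  # -> c = 162
p = c * 8  # -> p = 1296

Answer: 1296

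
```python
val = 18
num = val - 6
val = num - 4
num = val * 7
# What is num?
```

Answer: 56

Derivation:
Trace (tracking num):
val = 18  # -> val = 18
num = val - 6  # -> num = 12
val = num - 4  # -> val = 8
num = val * 7  # -> num = 56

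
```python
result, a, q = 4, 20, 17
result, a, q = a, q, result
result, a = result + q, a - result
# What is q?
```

Answer: 4

Derivation:
Trace (tracking q):
result, a, q = (4, 20, 17)  # -> result = 4, a = 20, q = 17
result, a, q = (a, q, result)  # -> result = 20, a = 17, q = 4
result, a = (result + q, a - result)  # -> result = 24, a = -3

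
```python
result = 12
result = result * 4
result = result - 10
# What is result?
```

Trace (tracking result):
result = 12  # -> result = 12
result = result * 4  # -> result = 48
result = result - 10  # -> result = 38

Answer: 38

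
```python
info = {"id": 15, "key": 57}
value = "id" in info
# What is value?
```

Answer: True

Derivation:
Trace (tracking value):
info = {'id': 15, 'key': 57}  # -> info = {'id': 15, 'key': 57}
value = 'id' in info  # -> value = True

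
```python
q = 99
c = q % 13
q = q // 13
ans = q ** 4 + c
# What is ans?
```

Trace (tracking ans):
q = 99  # -> q = 99
c = q % 13  # -> c = 8
q = q // 13  # -> q = 7
ans = q ** 4 + c  # -> ans = 2409

Answer: 2409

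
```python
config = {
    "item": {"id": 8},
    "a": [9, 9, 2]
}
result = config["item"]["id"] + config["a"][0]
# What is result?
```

Trace (tracking result):
config = {'item': {'id': 8}, 'a': [9, 9, 2]}  # -> config = {'item': {'id': 8}, 'a': [9, 9, 2]}
result = config['item']['id'] + config['a'][0]  # -> result = 17

Answer: 17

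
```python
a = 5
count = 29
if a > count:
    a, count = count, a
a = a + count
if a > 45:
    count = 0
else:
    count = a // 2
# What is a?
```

Trace (tracking a):
a = 5  # -> a = 5
count = 29  # -> count = 29
if a > count:  # condition is False
a = a + count  # -> a = 34
if a > 45:  # condition is False
else:
    count = a // 2  # -> count = 17

Answer: 34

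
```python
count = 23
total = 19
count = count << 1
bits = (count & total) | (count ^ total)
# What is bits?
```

Answer: 63

Derivation:
Trace (tracking bits):
count = 23  # -> count = 23
total = 19  # -> total = 19
count = count << 1  # -> count = 46
bits = count & total | count ^ total  # -> bits = 63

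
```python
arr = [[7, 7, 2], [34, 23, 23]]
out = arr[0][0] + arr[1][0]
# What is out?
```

Answer: 41

Derivation:
Trace (tracking out):
arr = [[7, 7, 2], [34, 23, 23]]  # -> arr = [[7, 7, 2], [34, 23, 23]]
out = arr[0][0] + arr[1][0]  # -> out = 41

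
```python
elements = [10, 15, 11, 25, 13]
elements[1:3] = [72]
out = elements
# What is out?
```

Answer: [10, 72, 25, 13]

Derivation:
Trace (tracking out):
elements = [10, 15, 11, 25, 13]  # -> elements = [10, 15, 11, 25, 13]
elements[1:3] = [72]  # -> elements = [10, 72, 25, 13]
out = elements  # -> out = [10, 72, 25, 13]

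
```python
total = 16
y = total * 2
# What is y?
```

Answer: 32

Derivation:
Trace (tracking y):
total = 16  # -> total = 16
y = total * 2  # -> y = 32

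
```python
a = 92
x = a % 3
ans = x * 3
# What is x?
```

Trace (tracking x):
a = 92  # -> a = 92
x = a % 3  # -> x = 2
ans = x * 3  # -> ans = 6

Answer: 2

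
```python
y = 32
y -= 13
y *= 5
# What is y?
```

Answer: 95

Derivation:
Trace (tracking y):
y = 32  # -> y = 32
y -= 13  # -> y = 19
y *= 5  # -> y = 95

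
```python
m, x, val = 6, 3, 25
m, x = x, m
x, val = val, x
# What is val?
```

Trace (tracking val):
m, x, val = (6, 3, 25)  # -> m = 6, x = 3, val = 25
m, x = (x, m)  # -> m = 3, x = 6
x, val = (val, x)  # -> x = 25, val = 6

Answer: 6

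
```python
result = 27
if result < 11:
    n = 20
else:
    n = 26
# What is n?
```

Answer: 26

Derivation:
Trace (tracking n):
result = 27  # -> result = 27
if result < 11:  # condition is False
else:
    n = 26  # -> n = 26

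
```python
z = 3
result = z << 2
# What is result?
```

Answer: 12

Derivation:
Trace (tracking result):
z = 3  # -> z = 3
result = z << 2  # -> result = 12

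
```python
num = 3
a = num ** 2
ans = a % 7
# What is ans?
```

Trace (tracking ans):
num = 3  # -> num = 3
a = num ** 2  # -> a = 9
ans = a % 7  # -> ans = 2

Answer: 2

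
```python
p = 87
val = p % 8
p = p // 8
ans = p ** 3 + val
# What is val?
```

Trace (tracking val):
p = 87  # -> p = 87
val = p % 8  # -> val = 7
p = p // 8  # -> p = 10
ans = p ** 3 + val  # -> ans = 1007

Answer: 7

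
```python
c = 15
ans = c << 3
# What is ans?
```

Answer: 120

Derivation:
Trace (tracking ans):
c = 15  # -> c = 15
ans = c << 3  # -> ans = 120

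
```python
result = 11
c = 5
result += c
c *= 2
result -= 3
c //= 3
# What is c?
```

Answer: 3

Derivation:
Trace (tracking c):
result = 11  # -> result = 11
c = 5  # -> c = 5
result += c  # -> result = 16
c *= 2  # -> c = 10
result -= 3  # -> result = 13
c //= 3  # -> c = 3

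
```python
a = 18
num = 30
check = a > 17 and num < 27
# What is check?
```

Trace (tracking check):
a = 18  # -> a = 18
num = 30  # -> num = 30
check = a > 17 and num < 27  # -> check = False

Answer: False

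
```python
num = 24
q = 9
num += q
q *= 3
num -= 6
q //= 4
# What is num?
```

Answer: 27

Derivation:
Trace (tracking num):
num = 24  # -> num = 24
q = 9  # -> q = 9
num += q  # -> num = 33
q *= 3  # -> q = 27
num -= 6  # -> num = 27
q //= 4  # -> q = 6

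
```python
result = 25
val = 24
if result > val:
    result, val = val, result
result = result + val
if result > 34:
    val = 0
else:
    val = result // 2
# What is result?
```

Answer: 49

Derivation:
Trace (tracking result):
result = 25  # -> result = 25
val = 24  # -> val = 24
if result > val:  # condition is True
    result, val = (val, result)  # -> result = 24, val = 25
result = result + val  # -> result = 49
if result > 34:  # condition is True
    val = 0  # -> val = 0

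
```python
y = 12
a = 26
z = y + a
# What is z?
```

Answer: 38

Derivation:
Trace (tracking z):
y = 12  # -> y = 12
a = 26  # -> a = 26
z = y + a  # -> z = 38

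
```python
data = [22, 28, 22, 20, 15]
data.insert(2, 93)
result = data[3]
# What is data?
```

Answer: [22, 28, 93, 22, 20, 15]

Derivation:
Trace (tracking data):
data = [22, 28, 22, 20, 15]  # -> data = [22, 28, 22, 20, 15]
data.insert(2, 93)  # -> data = [22, 28, 93, 22, 20, 15]
result = data[3]  # -> result = 22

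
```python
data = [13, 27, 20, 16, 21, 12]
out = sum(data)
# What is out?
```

Trace (tracking out):
data = [13, 27, 20, 16, 21, 12]  # -> data = [13, 27, 20, 16, 21, 12]
out = sum(data)  # -> out = 109

Answer: 109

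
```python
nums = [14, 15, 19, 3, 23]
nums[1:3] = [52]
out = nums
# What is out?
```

Trace (tracking out):
nums = [14, 15, 19, 3, 23]  # -> nums = [14, 15, 19, 3, 23]
nums[1:3] = [52]  # -> nums = [14, 52, 3, 23]
out = nums  # -> out = [14, 52, 3, 23]

Answer: [14, 52, 3, 23]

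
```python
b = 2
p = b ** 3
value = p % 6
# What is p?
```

Answer: 8

Derivation:
Trace (tracking p):
b = 2  # -> b = 2
p = b ** 3  # -> p = 8
value = p % 6  # -> value = 2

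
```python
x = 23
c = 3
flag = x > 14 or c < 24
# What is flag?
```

Answer: True

Derivation:
Trace (tracking flag):
x = 23  # -> x = 23
c = 3  # -> c = 3
flag = x > 14 or c < 24  # -> flag = True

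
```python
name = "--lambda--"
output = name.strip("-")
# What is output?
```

Trace (tracking output):
name = '--lambda--'  # -> name = '--lambda--'
output = name.strip('-')  # -> output = 'lambda'

Answer: 'lambda'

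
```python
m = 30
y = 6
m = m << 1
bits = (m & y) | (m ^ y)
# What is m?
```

Trace (tracking m):
m = 30  # -> m = 30
y = 6  # -> y = 6
m = m << 1  # -> m = 60
bits = m & y | m ^ y  # -> bits = 62

Answer: 60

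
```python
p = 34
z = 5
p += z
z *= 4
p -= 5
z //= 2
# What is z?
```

Trace (tracking z):
p = 34  # -> p = 34
z = 5  # -> z = 5
p += z  # -> p = 39
z *= 4  # -> z = 20
p -= 5  # -> p = 34
z //= 2  # -> z = 10

Answer: 10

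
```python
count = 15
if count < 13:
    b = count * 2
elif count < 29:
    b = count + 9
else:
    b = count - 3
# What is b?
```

Answer: 24

Derivation:
Trace (tracking b):
count = 15  # -> count = 15
if count < 13:  # condition is False
elif count < 29:  # condition is True
    b = count + 9  # -> b = 24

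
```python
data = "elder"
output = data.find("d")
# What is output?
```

Answer: 2

Derivation:
Trace (tracking output):
data = 'elder'  # -> data = 'elder'
output = data.find('d')  # -> output = 2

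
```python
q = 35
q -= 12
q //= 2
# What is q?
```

Answer: 11

Derivation:
Trace (tracking q):
q = 35  # -> q = 35
q -= 12  # -> q = 23
q //= 2  # -> q = 11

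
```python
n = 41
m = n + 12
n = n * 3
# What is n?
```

Trace (tracking n):
n = 41  # -> n = 41
m = n + 12  # -> m = 53
n = n * 3  # -> n = 123

Answer: 123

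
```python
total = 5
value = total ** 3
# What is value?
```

Answer: 125

Derivation:
Trace (tracking value):
total = 5  # -> total = 5
value = total ** 3  # -> value = 125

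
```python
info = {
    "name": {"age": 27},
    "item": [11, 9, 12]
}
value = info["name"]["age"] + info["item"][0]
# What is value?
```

Trace (tracking value):
info = {'name': {'age': 27}, 'item': [11, 9, 12]}  # -> info = {'name': {'age': 27}, 'item': [11, 9, 12]}
value = info['name']['age'] + info['item'][0]  # -> value = 38

Answer: 38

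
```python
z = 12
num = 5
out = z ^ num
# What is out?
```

Answer: 9

Derivation:
Trace (tracking out):
z = 12  # -> z = 12
num = 5  # -> num = 5
out = z ^ num  # -> out = 9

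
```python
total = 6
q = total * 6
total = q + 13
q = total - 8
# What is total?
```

Answer: 49

Derivation:
Trace (tracking total):
total = 6  # -> total = 6
q = total * 6  # -> q = 36
total = q + 13  # -> total = 49
q = total - 8  # -> q = 41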